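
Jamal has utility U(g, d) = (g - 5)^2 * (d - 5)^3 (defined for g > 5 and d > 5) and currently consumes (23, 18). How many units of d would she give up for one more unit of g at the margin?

MRS = 13/27

MU_g = 2·(g−5)·(d−5)^3, MU_d = 3·(g−5)^2·(d−5)^2.
MRS = (2/3)·(d−5)/(g−5).
At (23, 18): MRS = 13/27.
So at (23, 18) the consumer would give up 13/27 units of d for one more unit of g.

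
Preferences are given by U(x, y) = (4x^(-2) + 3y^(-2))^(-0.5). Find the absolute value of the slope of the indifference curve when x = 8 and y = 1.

For CES with ρ = -2, MRS = (4/3)·(y/x)^3.
At (8, 1): MRS = 1/384.
That is, one extra unit of x is worth 1/384 units of y at the margin.

MRS = 1/384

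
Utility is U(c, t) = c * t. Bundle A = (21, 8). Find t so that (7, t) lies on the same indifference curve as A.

U(21, 8) = 168.
Set U(7, t) = 168 and solve.
With c = 7: t = 168/7 = 24.
Check: U(7, 24) = 168.

t = 24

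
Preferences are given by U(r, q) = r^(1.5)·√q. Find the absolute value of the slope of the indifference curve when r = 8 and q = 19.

MU_r = 1.5·√r·√q and MU_q = 0.5·r^(1.5)·q^(-0.5).
MRS = MU_r/MU_q = (3)·q/r.
At (8, 19): MRS = 7.125.
So at (8, 19) the consumer would give up 7.125 units of q for one more unit of r.

MRS = 7.125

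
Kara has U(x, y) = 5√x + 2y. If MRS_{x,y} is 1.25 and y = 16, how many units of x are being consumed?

MU_x = 5/(2√x), MU_y = 2.
MRS = 5/(2√x) ÷ 2.
MRS depends only on x: 1.25/√x = 1.25 ⇒ √x = 1.25/1.25 = 1 ⇒ x = 1.

x = 1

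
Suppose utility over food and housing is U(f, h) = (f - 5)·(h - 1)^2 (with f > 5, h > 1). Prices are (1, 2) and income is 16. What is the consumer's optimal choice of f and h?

f* = 8, h* = 4

MU_f = (h−1)^2, MU_h = 2·(f−5)·(h−1).
MRS = (1/2)·(h−1)/(f−5).
Tangency: set MRS = p_f/p_h = 1/2 = 0.5.
So (1/2)·(h − 1)/(f − 5) = 0.5, i.e. (h − 1) = (f − 5).
Rewrite the budget in excess-of-subsistence terms: 1·(f − 5) + 2·(h − 1) = 16 − 1·5 − 2·1 = 9.
Substituting, 3·(f − 5) = 9, so f − 5 = 3 and f* = 8.
Then h − 1 = 3, so h* = 4.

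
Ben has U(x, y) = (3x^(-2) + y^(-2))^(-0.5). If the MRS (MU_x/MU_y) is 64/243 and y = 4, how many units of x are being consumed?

For CES with ρ = -2, MRS = (3/1)·(y/x)^3.
Setting (3/1)·(4/x)^3 = 64/243 gives (4/x)^3 = 64/729, so 4/x = 4/9 and x = 9.

x = 9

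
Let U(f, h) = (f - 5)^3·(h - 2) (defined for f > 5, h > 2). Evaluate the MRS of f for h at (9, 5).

MRS = 2.25

MU_f = 3·(f−5)^2·(h−2), MU_h = (f−5)^3.
MRS = (3/1)·(h−2)/(f−5).
At (9, 5): MRS = 2.25.
So at (9, 5) the consumer would give up 2.25 units of h for one more unit of f.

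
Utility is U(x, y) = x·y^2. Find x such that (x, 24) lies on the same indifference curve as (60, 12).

x = 15

U(60, 12) = 8640.
Set U(x, 24) = 8640 and solve.
With y = 24: 24^2 = 576, so x = 8640/576 = 15.
Check: U(15, 24) = 8640.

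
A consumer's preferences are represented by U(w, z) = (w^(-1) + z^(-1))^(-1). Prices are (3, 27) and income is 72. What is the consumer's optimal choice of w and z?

w* = 6, z* = 2

For CES with ρ = -1, MRS = (z/w)^2.
Tangency: set MRS = p_w/p_z = 3/27 = 1/9.
So (z/w)^2 = 1/9; taking the square root, z/w = 1/3, i.e. z = (1/3)·w.
Substitute into the budget 3·w + 27·z = 72: 12·w = 72, so w* = 6 and z* = (1/3)·6 = 2.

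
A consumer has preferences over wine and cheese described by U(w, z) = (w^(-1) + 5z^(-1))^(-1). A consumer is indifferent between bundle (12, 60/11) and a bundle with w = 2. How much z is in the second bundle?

z = 10

U depends on (w, z) only through S = w^(-1) + 5z^(-1), so equal utility means equal S. At (12, 60/11): S = 1.
With w = 2: 2^(-1) = 0.5, so 5z^(-1) = 1 − 0.5 = 0.5, i.e. z^(-1) = 0.1.
Hence z = 1/0.1 = 10.
Check: U(2, 10) = 1.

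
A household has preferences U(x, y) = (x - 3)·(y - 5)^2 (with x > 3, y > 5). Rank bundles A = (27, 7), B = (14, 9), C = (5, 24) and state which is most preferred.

Evaluate utility at each bundle:
U(A) = 96.
U(B) = 176.
U(C) = 722.
Highest utility is C, so C ≻ B ≻ A.

Bundle C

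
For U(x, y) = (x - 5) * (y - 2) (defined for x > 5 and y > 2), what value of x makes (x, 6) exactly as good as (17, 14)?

x = 41

U(17, 14) = 144.
Set U(x, 6) = 144 and solve.
With y = 6: (6 − 2) = 4, so (x − 5) = 144/4 = 36.
So x = 5 + 36 = 41.
Check: U(41, 6) = 144.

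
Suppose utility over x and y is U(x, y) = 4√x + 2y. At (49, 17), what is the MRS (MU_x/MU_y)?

MU_x = 4/(2√x), MU_y = 2.
MRS = 4/(2√x) ÷ 2.
At (49, 17): MRS = 1/7.
That is, one extra unit of x is worth 1/7 units of y at the margin.

MRS = 1/7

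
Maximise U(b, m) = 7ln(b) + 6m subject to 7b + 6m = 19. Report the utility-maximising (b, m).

b* = 1, m* = 2

MU_b = 7/b, MU_m = 6.
MRS = 7/b ÷ 6.
Tangency: set MRS = p_b/p_m = 7/6.
MRS depends only on b: (7/6)/b = 7/6 ⇒ b* = (7/6)/(7/6) = 1.
From the budget, 6·m = 19 − 7·1 = 12, so m* = 2.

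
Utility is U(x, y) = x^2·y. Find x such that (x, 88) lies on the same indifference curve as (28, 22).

U(28, 22) = 17248.
Set U(x, 88) = 17248 and solve.
With y = 88: x^2 = 17248/88 = 196; taking the square root, x = 14.
Check: U(14, 88) = 17248.

x = 14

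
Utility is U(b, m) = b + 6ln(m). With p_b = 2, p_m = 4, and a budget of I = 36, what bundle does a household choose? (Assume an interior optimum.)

b* = 12, m* = 3

MU_b = 1, MU_m = 6/m.
MRS = 1 ÷ (6/m).
Tangency: set MRS = p_b/p_m = 2/4 = 0.5.
MRS depends only on m: (1/6)·m = 0.5 ⇒ m* = 0.5/(1/6) = 3.
From the budget, 2·b = 36 − 4·3 = 24, so b* = 12.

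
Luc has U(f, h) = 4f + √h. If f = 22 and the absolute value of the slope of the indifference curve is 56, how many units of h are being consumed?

MU_f = 4, MU_h = 1/(2√h).
MRS = 4 ÷ (1/(2√h)).
MRS depends only on h: 8·√h = 56 ⇒ √h = 56/8 = 7 ⇒ h = 49.

h = 49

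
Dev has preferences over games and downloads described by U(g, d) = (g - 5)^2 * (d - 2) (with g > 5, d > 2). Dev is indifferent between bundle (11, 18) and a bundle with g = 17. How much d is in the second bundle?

d = 6

U(11, 18) = 576.
Set U(17, d) = 576 and solve.
With g = 17: (17 − 5)^2 = 144, so (d − 2) = 576/144 = 4.
So d = 2 + 4 = 6.
Check: U(17, 6) = 576.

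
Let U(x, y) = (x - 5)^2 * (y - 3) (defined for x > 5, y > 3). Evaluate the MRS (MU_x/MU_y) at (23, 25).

MRS = 22/9

MU_x = 2·(x−5)·(y−3), MU_y = (x−5)^2.
MRS = (2/1)·(y−3)/(x−5).
At (23, 25): MRS = 22/9.
That is, one extra unit of x is worth 22/9 units of y at the margin.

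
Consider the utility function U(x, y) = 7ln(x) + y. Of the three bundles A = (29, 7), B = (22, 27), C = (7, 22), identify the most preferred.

Bundle B

Evaluate utility at each bundle:
U(A) = 30.571.
U(B) = 48.637.
U(C) = 35.621.
Highest utility is B, so B ≻ C ≻ A.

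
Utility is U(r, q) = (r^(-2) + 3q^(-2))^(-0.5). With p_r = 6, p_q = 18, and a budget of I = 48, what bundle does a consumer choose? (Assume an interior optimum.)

r* = 2, q* = 2

For CES with ρ = -2, MRS = (1/3)·(q/r)^3.
Tangency: set MRS = p_r/p_q = 6/18 = 1/3.
So (q/r)^3 = 1; taking the cube root, q/r = 1, i.e. q = r.
Substitute into the budget 6·r + 18·q = 48: 24·r = 48, so r* = 2 and q* = 2.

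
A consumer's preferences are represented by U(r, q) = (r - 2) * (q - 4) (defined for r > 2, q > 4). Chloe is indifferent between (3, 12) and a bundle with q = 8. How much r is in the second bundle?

U(3, 12) = 8.
Set U(r, 8) = 8 and solve.
With q = 8: (8 − 4) = 4, so (r − 2) = 8/4 = 2.
So r = 2 + 2 = 4.
Check: U(4, 8) = 8.

r = 4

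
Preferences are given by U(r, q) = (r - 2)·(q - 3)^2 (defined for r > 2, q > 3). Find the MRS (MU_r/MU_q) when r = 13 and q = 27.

MRS = 12/11

MU_r = (q−3)^2, MU_q = 2·(r−2)·(q−3).
MRS = (1/2)·(q−3)/(r−2).
At (13, 27): MRS = 12/11.
That is, one extra unit of r is worth 12/11 units of q at the margin.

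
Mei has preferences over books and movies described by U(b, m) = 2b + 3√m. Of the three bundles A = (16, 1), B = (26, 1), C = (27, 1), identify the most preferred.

Evaluate utility at each bundle:
U(A) = 35.000.
U(B) = 55.000.
U(C) = 57.000.
Highest utility is C, so C ≻ B ≻ A.

Bundle C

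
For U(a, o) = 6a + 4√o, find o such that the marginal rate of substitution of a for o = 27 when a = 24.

MU_a = 6, MU_o = 4/(2√o).
MRS = 6 ÷ (4/(2√o)).
MRS depends only on o: 3·√o = 27 ⇒ √o = 27/3 = 9 ⇒ o = 81.

o = 81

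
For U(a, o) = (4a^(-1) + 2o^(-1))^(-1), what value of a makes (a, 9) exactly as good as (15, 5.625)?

a = 10

U depends on (a, o) only through S = 4a^(-1) + 2o^(-1), so equal utility means equal S. At (15, 5.625): S = 28/45.
With o = 9: 2·9^(-1) = 2/9, so 4a^(-1) = 28/45 − 2/9 = 0.4, i.e. a^(-1) = 0.1.
Hence a = 1/0.1 = 10.
Check: U(10, 9) = 1.6071.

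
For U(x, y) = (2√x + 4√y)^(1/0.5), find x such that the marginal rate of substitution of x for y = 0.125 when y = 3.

For CES with ρ = 0.5, MRS = (2/4)·√(y/x).
Setting (2/4)·√(3/x) = 0.125 gives √(3/x) = 0.25, so 3/x = 1/16 and x = 48.

x = 48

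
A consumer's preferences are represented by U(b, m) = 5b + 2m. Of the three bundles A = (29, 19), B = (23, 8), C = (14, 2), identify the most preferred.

Evaluate utility at each bundle:
U(A) = 183.
U(B) = 131.
U(C) = 74.
Highest utility is A, so A ≻ B ≻ C.

Bundle A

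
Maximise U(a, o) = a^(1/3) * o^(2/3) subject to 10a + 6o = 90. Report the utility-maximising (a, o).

a* = 3, o* = 10

MU_a = 1/3·a^(-2/3)·o^(2/3) and MU_o = 2/3·a^(1/3)·o^(-1/3).
MRS = MU_a/MU_o = (0.5)·o/a.
Tangency: set MRS = p_a/p_o = 10/6 = 5/3.
So (0.5)·o/a = 5/3, i.e. o = (10/3)·a.
Substitute into the budget 10·a + 6·o = 90: 30·a = 90, so a* = 3.
Then o* = (10/3)·3 = 10.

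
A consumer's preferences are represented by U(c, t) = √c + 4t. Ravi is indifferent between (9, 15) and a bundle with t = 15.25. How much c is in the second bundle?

U(9, 15) = 63.
Set U(c, 15.25) = 63 and solve.
With t = 15.25: √c = 63 − 4·15.25 = 2, so √c = 2 and c = 4.
Check: U(4, 15.25) = 63.

c = 4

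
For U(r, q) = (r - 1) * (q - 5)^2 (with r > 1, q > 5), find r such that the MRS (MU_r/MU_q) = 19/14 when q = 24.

MU_r = (q−5)^2, MU_q = 2·(r−1)·(q−5).
MRS = (1/2)·(q−5)/(r−1).
Substitute q = 24: MRS = 9.5/(r − 1). Setting this equal to 19/14 gives r − 1 = 9.5/(19/14) = 7, so r = 8.

r = 8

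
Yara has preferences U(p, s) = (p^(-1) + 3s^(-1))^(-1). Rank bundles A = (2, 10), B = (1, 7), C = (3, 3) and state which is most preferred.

Bundle A

Evaluate utility at each bundle:
U(A) = 1.250.
U(B) = 0.700.
U(C) = 0.750.
Highest utility is A, so A ≻ C ≻ B.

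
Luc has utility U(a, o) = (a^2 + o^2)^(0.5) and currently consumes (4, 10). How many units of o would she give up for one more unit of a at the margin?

MRS = 0.4

For CES with ρ = 2, MRS = (o/a)^(-1).
At (4, 10): MRS = 0.4.
That is, one extra unit of a is worth 0.4 units of o at the margin.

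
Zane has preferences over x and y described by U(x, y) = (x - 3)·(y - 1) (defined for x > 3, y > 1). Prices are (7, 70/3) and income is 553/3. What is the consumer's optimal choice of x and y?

x* = 13, y* = 4

MU_x = (y−1), MU_y = (x−3).
MRS = (y−1)/(x−3).
Tangency: set MRS = p_x/p_y = 7/(70/3) = 0.3.
So (y − 1)/(x − 3) = 0.3, i.e. (y − 1) = 0.3·(x − 3).
Rewrite the budget in excess-of-subsistence terms: 7·(x − 3) + (70/3)·(y − 1) = 553/3 − 7·3 − (70/3)·1 = 140.
Substituting, 14·(x − 3) = 140, so x − 3 = 10 and x* = 13.
Then y − 1 = 0.3·10 = 3, so y* = 4.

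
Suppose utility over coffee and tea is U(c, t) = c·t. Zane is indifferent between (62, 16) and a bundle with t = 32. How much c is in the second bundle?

c = 31

U(62, 16) = 992.
Set U(c, 32) = 992 and solve.
With t = 32: c = 992/32 = 31.
Check: U(31, 32) = 992.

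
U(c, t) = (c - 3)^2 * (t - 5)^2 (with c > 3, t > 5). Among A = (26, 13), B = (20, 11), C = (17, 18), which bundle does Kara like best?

Bundle A

Evaluate utility at each bundle:
U(A) = 33856.
U(B) = 10404.
U(C) = 33124.
Highest utility is A, so A ≻ C ≻ B.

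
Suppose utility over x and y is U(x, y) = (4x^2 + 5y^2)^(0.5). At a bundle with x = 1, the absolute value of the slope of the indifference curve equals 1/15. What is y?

y = 12

For CES with ρ = 2, MRS = (4/5)·(y/x)^(-1).
Setting (4/5)·(y/1)^(-1) = 1/15 gives (y/1)^(-1) = 1/12, so y/1 = 12 and y = 12.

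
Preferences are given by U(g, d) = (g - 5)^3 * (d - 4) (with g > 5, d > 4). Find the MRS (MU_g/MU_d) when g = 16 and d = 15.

MRS = 3

MU_g = 3·(g−5)^2·(d−4), MU_d = (g−5)^3.
MRS = (3/1)·(d−4)/(g−5).
At (16, 15): MRS = 3.
So at (16, 15) the consumer would give up 3 units of d for one more unit of g.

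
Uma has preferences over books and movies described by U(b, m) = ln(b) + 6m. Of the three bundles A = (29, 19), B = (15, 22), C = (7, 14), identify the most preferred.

Evaluate utility at each bundle:
U(A) = 117.367.
U(B) = 134.708.
U(C) = 85.946.
Highest utility is B, so B ≻ A ≻ C.

Bundle B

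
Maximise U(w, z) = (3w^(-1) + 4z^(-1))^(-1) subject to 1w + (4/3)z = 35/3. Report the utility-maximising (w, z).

w* = 5, z* = 5

For CES with ρ = -1, MRS = (3/4)·(z/w)^2.
Tangency: set MRS = p_w/p_z = 1/(4/3) = 0.75.
So (z/w)^2 = 1; taking the square root, z/w = 1, i.e. z = w.
Substitute into the budget 1·w + (4/3)·z = 35/3: (7/3)·w = 35/3, so w* = 5 and z* = 5.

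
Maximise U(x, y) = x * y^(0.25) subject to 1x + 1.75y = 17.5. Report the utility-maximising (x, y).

x* = 14, y* = 2

MU_x = y^(0.25) and MU_y = 0.25·x·y^(-0.75).
MRS = MU_x/MU_y = (4)·y/x.
Tangency: set MRS = p_x/p_y = 1/1.75 = 4/7.
So (4)·y/x = 4/7, i.e. y = (1/7)·x.
Substitute into the budget 1·x + 1.75·y = 17.5: 1.25·x = 17.5, so x* = 14.
Then y* = (1/7)·14 = 2.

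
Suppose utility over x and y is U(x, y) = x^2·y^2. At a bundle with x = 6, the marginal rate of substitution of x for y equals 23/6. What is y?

y = 23

MU_x = 2·x·y^2 and MU_y = 2·x^2·y.
MRS = MU_x/MU_y = y/x.
Substitute x = 6: MRS = y/6. Setting y/6 = 23/6 gives y = (23/6)·6 = 23.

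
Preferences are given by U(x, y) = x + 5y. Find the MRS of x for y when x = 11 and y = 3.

MRS = 0.2

MU_x = 1, MU_y = 5, so MRS = 1/5 = 0.2 at every bundle.
At (11, 3): MRS = 0.2.
The indifference curve has slope −0.2 at this bundle.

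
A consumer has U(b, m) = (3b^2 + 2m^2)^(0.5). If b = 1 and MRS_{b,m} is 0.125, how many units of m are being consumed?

For CES with ρ = 2, MRS = (3/2)·(m/b)^(-1).
Setting (3/2)·(m/1)^(-1) = 0.125 gives (m/1)^(-1) = 1/12, so m/1 = 12 and m = 12.

m = 12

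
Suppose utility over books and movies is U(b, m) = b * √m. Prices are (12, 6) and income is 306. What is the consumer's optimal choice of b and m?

b* = 17, m* = 17

MU_b = √m and MU_m = 0.5·b·m^(-0.5).
MRS = MU_b/MU_m = (2)·m/b.
Tangency: set MRS = p_b/p_m = 12/6 = 2.
So (2)·m/b = 2, i.e. m = b.
Substitute into the budget 12·b + 6·m = 306: 18·b = 306, so b* = 17.
Then m* = 17.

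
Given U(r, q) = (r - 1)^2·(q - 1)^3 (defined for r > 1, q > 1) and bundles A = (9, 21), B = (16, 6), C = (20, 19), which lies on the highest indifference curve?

Bundle C

Evaluate utility at each bundle:
U(A) = 512000.
U(B) = 28125.
U(C) = 2105352.
Highest utility is C, so C ≻ A ≻ B.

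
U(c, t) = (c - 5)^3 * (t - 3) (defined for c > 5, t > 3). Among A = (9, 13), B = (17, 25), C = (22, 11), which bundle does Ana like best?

Evaluate utility at each bundle:
U(A) = 640.
U(B) = 38016.
U(C) = 39304.
Highest utility is C, so C ≻ B ≻ A.

Bundle C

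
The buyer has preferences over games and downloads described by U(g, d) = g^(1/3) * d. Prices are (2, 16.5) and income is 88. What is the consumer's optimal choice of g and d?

g* = 11, d* = 4

MU_g = 1/3·g^(-2/3)·d and MU_d = g^(1/3).
MRS = MU_g/MU_d = (1/3)·d/g.
Tangency: set MRS = p_g/p_d = 2/16.5 = 4/33.
So (1/3)·d/g = 4/33, i.e. d = (4/11)·g.
Substitute into the budget 2·g + 16.5·d = 88: 8·g = 88, so g* = 11.
Then d* = (4/11)·11 = 4.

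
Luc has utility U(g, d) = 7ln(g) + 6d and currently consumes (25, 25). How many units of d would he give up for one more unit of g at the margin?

MRS = 7/150

MU_g = 7/g, MU_d = 6.
MRS = 7/g ÷ 6.
At (25, 25): MRS = 7/150.
So at (25, 25) the consumer would give up 7/150 units of d for one more unit of g.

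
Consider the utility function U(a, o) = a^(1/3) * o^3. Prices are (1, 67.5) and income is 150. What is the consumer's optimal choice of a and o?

MU_a = 1/3·a^(-2/3)·o^3 and MU_o = 3·a^(1/3)·o^2.
MRS = MU_a/MU_o = (1/9)·o/a.
Tangency: set MRS = p_a/p_o = 1/67.5 = 2/135.
So (1/9)·o/a = 2/135, i.e. o = (2/15)·a.
Substitute into the budget 1·a + 67.5·o = 150: 10·a = 150, so a* = 15.
Then o* = (2/15)·15 = 2.

a* = 15, o* = 2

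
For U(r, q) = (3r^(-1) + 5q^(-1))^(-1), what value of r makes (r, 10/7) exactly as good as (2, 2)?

U depends on (r, q) only through S = 3r^(-1) + 5q^(-1), so equal utility means equal S. At (2, 2): S = 4.
With q = 10/7: 5·(10/7)^(-1) = 3.5, so 3r^(-1) = 4 − 3.5 = 0.5, i.e. r^(-1) = 1/6.
Hence r = 1/(1/6) = 6.
Check: U(6, 10/7) = 0.25.

r = 6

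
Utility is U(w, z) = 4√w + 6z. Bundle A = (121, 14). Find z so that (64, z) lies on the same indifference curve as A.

U(121, 14) = 128.
Set U(64, z) = 128 and solve.
With w = 64: √64 = 8, so 6z = 128 − 4·8 = 96 and z = 16.
Check: U(64, 16) = 128.

z = 16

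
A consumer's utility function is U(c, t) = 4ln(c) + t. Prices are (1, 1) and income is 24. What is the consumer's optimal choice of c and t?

c* = 4, t* = 20

MU_c = 4/c, MU_t = 1.
MRS = 4/c ÷ 1.
Tangency: set MRS = p_c/p_t = 1/1 = 1.
MRS depends only on c: 4/c = 1 ⇒ c* = 4/1 = 4.
From the budget, 1·t = 24 − 1·4 = 20, so t* = 20.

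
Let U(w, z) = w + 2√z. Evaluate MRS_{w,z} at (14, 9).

MU_w = 1, MU_z = 2/(2√z).
MRS = 1 ÷ (2/(2√z)).
At (14, 9): MRS = 3.
That is, one extra unit of w is worth 3 units of z at the margin.

MRS = 3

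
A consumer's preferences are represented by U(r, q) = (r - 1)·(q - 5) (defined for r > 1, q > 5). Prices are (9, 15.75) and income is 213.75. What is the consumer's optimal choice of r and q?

r* = 8, q* = 9

MU_r = (q−5), MU_q = (r−1).
MRS = (q−5)/(r−1).
Tangency: set MRS = p_r/p_q = 9/15.75 = 4/7.
So (q − 5)/(r − 1) = 4/7, i.e. (q − 5) = (4/7)·(r − 1).
Rewrite the budget in excess-of-subsistence terms: 9·(r − 1) + 15.75·(q − 5) = 213.75 − 9·1 − 15.75·5 = 126.
Substituting, 18·(r − 1) = 126, so r − 1 = 7 and r* = 8.
Then q − 5 = (4/7)·7 = 4, so q* = 9.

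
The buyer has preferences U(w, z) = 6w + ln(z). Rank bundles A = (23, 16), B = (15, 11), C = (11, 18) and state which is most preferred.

Bundle A

Evaluate utility at each bundle:
U(A) = 140.773.
U(B) = 92.398.
U(C) = 68.890.
Highest utility is A, so A ≻ B ≻ C.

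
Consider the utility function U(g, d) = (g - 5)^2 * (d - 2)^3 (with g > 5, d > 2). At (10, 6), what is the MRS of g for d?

MRS = 8/15

MU_g = 2·(g−5)·(d−2)^3, MU_d = 3·(g−5)^2·(d−2)^2.
MRS = (2/3)·(d−2)/(g−5).
At (10, 6): MRS = 8/15.
That is, one extra unit of g is worth 8/15 units of d at the margin.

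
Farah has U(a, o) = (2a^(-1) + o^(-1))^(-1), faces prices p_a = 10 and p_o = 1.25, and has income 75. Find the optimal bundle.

For CES with ρ = -1, MRS = (2/1)·(o/a)^2.
Tangency: set MRS = p_a/p_o = 10/1.25 = 8.
So (o/a)^2 = 4; taking the square root, o/a = 2, i.e. o = 2·a.
Substitute into the budget 10·a + 1.25·o = 75: 12.5·a = 75, so a* = 6 and o* = 2·6 = 12.

a* = 6, o* = 12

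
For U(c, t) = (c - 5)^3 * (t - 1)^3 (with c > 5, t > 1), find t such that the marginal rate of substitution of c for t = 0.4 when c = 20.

MU_c = 3·(c−5)^2·(t−1)^3, MU_t = 3·(c−5)^3·(t−1)^2.
MRS = (t−1)/(c−5).
Substitute c = 20: MRS = (t − 1)/15. Setting this equal to 0.4 gives t − 1 = 0.4·15 = 6, so t = 7.

t = 7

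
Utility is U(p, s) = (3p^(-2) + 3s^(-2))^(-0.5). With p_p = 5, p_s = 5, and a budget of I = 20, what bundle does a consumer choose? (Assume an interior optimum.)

p* = 2, s* = 2

For CES with ρ = -2, MRS = (s/p)^3.
Tangency: set MRS = p_p/p_s = 5/5 = 1.
So (s/p)^3 = 1; taking the cube root, s/p = 1, i.e. s = p.
Substitute into the budget 5·p + 5·s = 20: 10·p = 20, so p* = 2 and s* = 2.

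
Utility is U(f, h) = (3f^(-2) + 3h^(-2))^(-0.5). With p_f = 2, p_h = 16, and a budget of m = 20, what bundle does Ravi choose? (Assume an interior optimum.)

f* = 2, h* = 1

For CES with ρ = -2, MRS = (h/f)^3.
Tangency: set MRS = p_f/p_h = 2/16 = 0.125.
So (h/f)^3 = 0.125; taking the cube root, h/f = 0.5, i.e. h = 0.5·f.
Substitute into the budget 2·f + 16·h = 20: 10·f = 20, so f* = 2 and h* = 0.5·2 = 1.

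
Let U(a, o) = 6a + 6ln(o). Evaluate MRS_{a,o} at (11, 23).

MRS = 23

MU_a = 6, MU_o = 6/o.
MRS = 6 ÷ (6/o).
At (11, 23): MRS = 23.
The indifference curve has slope −23 at this bundle.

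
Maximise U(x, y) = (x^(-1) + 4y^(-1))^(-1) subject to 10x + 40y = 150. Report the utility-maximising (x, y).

For CES with ρ = -1, MRS = (1/4)·(y/x)^2.
Tangency: set MRS = p_x/p_y = 10/40 = 0.25.
So (y/x)^2 = 1; taking the square root, y/x = 1, i.e. y = x.
Substitute into the budget 10·x + 40·y = 150: 50·x = 150, so x* = 3 and y* = 3.

x* = 3, y* = 3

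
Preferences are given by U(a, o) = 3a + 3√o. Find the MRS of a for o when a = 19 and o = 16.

MRS = 8

MU_a = 3, MU_o = 3/(2√o).
MRS = 3 ÷ (3/(2√o)).
At (19, 16): MRS = 8.
The indifference curve has slope −8 at this bundle.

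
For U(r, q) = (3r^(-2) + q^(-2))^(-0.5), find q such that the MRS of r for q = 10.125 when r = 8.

For CES with ρ = -2, MRS = (3/1)·(q/r)^3.
Setting (3/1)·(q/8)^3 = 10.125 gives (q/8)^3 = 3.375, so q/8 = 1.5 and q = 12.

q = 12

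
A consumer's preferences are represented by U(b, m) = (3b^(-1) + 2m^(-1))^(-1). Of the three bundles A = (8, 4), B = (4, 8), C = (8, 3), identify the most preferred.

Bundle A

Evaluate utility at each bundle:
U(A) = 1.143.
U(B) = 1.000.
U(C) = 0.960.
Highest utility is A, so A ≻ B ≻ C.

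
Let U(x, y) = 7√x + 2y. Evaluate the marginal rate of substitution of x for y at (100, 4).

MRS = 7/40

MU_x = 7/(2√x), MU_y = 2.
MRS = 7/(2√x) ÷ 2.
At (100, 4): MRS = 7/40.
So at (100, 4) the consumer would give up 7/40 units of y for one more unit of x.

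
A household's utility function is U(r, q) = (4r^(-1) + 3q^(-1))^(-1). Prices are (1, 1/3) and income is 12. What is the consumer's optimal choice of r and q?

r* = 8, q* = 12

For CES with ρ = -1, MRS = (4/3)·(q/r)^2.
Tangency: set MRS = p_r/p_q = 1/(1/3) = 3.
So (q/r)^2 = 2.25; taking the square root, q/r = 1.5, i.e. q = 1.5·r.
Substitute into the budget 1·r + (1/3)·q = 12: 1.5·r = 12, so r* = 8 and q* = 1.5·8 = 12.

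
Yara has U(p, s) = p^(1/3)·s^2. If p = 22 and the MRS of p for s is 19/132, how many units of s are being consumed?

s = 19

MU_p = 1/3·p^(-2/3)·s^2 and MU_s = 2·p^(1/3)·s.
MRS = MU_p/MU_s = (1/6)·s/p.
Substitute p = 22: MRS = s/132. Setting s/132 = 19/132 gives s = (19/132)·132 = 19.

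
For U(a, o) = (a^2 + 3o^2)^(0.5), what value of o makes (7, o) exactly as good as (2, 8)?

o = 7

U depends on (a, o) only through S = a^2 + 3o^2, so equal utility means equal S. At (2, 8): S = 196.
With a = 7: 7^2 = 49, so 3o^2 = 196 − 49 = 147, i.e. o^2 = 49.
Hence o = √49 = 7.
Check: U(7, 7) = 14.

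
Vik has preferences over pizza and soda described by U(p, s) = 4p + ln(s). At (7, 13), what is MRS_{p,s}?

MRS = 52

MU_p = 4, MU_s = 1/s.
MRS = 4 ÷ (1/s).
At (7, 13): MRS = 52.
That is, one extra unit of p is worth 52 units of s at the margin.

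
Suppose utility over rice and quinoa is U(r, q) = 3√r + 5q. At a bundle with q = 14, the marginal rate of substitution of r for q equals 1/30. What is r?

MU_r = 3/(2√r), MU_q = 5.
MRS = 3/(2√r) ÷ 5.
MRS depends only on r: 0.3/√r = 1/30 ⇒ √r = 0.3/(1/30) = 9 ⇒ r = 81.

r = 81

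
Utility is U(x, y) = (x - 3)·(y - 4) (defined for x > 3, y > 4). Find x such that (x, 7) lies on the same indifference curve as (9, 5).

x = 5

U(9, 5) = 6.
Set U(x, 7) = 6 and solve.
With y = 7: (7 − 4) = 3, so (x − 3) = 6/3 = 2.
So x = 3 + 2 = 5.
Check: U(5, 7) = 6.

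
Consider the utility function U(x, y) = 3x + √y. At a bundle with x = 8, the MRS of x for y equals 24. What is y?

MU_x = 3, MU_y = 1/(2√y).
MRS = 3 ÷ (1/(2√y)).
MRS depends only on y: 6·√y = 24 ⇒ √y = 24/6 = 4 ⇒ y = 16.

y = 16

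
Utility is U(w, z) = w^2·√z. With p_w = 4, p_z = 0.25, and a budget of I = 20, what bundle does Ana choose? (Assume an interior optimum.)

w* = 4, z* = 16

MU_w = 2·w·√z and MU_z = 0.5·w^2·z^(-0.5).
MRS = MU_w/MU_z = (4)·z/w.
Tangency: set MRS = p_w/p_z = 4/0.25 = 16.
So (4)·z/w = 16, i.e. z = 4·w.
Substitute into the budget 4·w + 0.25·z = 20: 5·w = 20, so w* = 4.
Then z* = 4·4 = 16.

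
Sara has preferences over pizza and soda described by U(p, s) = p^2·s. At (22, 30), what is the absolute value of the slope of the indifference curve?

MRS = 30/11

MU_p = 2·p·s and MU_s = p^2.
MRS = MU_p/MU_s = (2/1)·s/p.
At (22, 30): MRS = 30/11.
So at (22, 30) the consumer would give up 30/11 units of s for one more unit of p.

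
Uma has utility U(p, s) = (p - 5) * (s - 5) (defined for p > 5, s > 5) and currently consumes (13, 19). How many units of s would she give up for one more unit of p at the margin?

MRS = 1.75

MU_p = (s−5), MU_s = (p−5).
MRS = (s−5)/(p−5).
At (13, 19): MRS = 1.75.
That is, one extra unit of p is worth 1.75 units of s at the margin.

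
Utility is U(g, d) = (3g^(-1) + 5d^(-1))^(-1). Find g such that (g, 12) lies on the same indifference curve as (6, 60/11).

g = 3

U depends on (g, d) only through S = 3g^(-1) + 5d^(-1), so equal utility means equal S. At (6, 60/11): S = 17/12.
With d = 12: 5·12^(-1) = 5/12, so 3g^(-1) = 17/12 − 5/12 = 1, i.e. g^(-1) = 1/3.
Hence g = 1/(1/3) = 3.
Check: U(3, 12) = 0.7059.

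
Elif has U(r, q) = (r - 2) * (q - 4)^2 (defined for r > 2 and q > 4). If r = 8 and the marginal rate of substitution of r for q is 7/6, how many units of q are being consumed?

MU_r = (q−4)^2, MU_q = 2·(r−2)·(q−4).
MRS = (1/2)·(q−4)/(r−2).
Substitute r = 8: MRS = (q − 4)/12. Setting this equal to 7/6 gives q − 4 = (7/6)·12 = 14, so q = 18.

q = 18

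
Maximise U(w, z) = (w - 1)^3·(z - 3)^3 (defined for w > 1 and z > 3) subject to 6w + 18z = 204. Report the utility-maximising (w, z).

w* = 13, z* = 7

MU_w = 3·(w−1)^2·(z−3)^3, MU_z = 3·(w−1)^3·(z−3)^2.
MRS = (z−3)/(w−1).
Tangency: set MRS = p_w/p_z = 6/18 = 1/3.
So (z − 3)/(w − 1) = 1/3, i.e. (z − 3) = (1/3)·(w − 1).
Rewrite the budget in excess-of-subsistence terms: 6·(w − 1) + 18·(z − 3) = 204 − 6·1 − 18·3 = 144.
Substituting, 12·(w − 1) = 144, so w − 1 = 12 and w* = 13.
Then z − 3 = (1/3)·12 = 4, so z* = 7.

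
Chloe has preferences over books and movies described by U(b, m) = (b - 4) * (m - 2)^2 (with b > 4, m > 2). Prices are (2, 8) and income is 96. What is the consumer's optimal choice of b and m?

b* = 16, m* = 8

MU_b = (m−2)^2, MU_m = 2·(b−4)·(m−2).
MRS = (1/2)·(m−2)/(b−4).
Tangency: set MRS = p_b/p_m = 2/8 = 0.25.
So (1/2)·(m − 2)/(b − 4) = 0.25, i.e. (m − 2) = 0.5·(b − 4).
Rewrite the budget in excess-of-subsistence terms: 2·(b − 4) + 8·(m − 2) = 96 − 2·4 − 8·2 = 72.
Substituting, 6·(b − 4) = 72, so b − 4 = 12 and b* = 16.
Then m − 2 = 0.5·12 = 6, so m* = 8.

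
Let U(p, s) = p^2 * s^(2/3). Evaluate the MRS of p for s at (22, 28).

MU_p = 2·p·s^(2/3) and MU_s = 2/3·p^2·s^(-1/3).
MRS = MU_p/MU_s = (3)·s/p.
At (22, 28): MRS = 42/11.
So at (22, 28) the consumer would give up 42/11 units of s for one more unit of p.

MRS = 42/11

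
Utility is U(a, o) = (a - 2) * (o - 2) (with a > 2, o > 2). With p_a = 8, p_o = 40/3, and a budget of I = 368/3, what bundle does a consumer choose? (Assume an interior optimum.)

a* = 7, o* = 5

MU_a = (o−2), MU_o = (a−2).
MRS = (o−2)/(a−2).
Tangency: set MRS = p_a/p_o = 8/(40/3) = 0.6.
So (o − 2)/(a − 2) = 0.6, i.e. (o − 2) = 0.6·(a − 2).
Rewrite the budget in excess-of-subsistence terms: 8·(a − 2) + (40/3)·(o − 2) = 368/3 − 8·2 − (40/3)·2 = 80.
Substituting, 16·(a − 2) = 80, so a − 2 = 5 and a* = 7.
Then o − 2 = 0.6·5 = 3, so o* = 5.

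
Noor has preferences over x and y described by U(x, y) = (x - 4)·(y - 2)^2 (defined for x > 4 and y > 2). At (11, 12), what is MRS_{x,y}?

MRS = 5/7

MU_x = (y−2)^2, MU_y = 2·(x−4)·(y−2).
MRS = (1/2)·(y−2)/(x−4).
At (11, 12): MRS = 5/7.
So at (11, 12) the consumer would give up 5/7 units of y for one more unit of x.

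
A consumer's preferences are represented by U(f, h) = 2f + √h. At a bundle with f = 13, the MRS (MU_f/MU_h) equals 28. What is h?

h = 49

MU_f = 2, MU_h = 1/(2√h).
MRS = 2 ÷ (1/(2√h)).
MRS depends only on h: 4·√h = 28 ⇒ √h = 28/4 = 7 ⇒ h = 49.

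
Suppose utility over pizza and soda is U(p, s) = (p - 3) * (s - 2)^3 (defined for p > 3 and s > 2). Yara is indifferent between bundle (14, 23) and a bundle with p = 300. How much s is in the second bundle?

s = 9

U(14, 23) = 101871.
Set U(300, s) = 101871 and solve.
With p = 300: (300 − 3) = 297, so (s − 2)^3 = 101871/297 = 343.
Taking the cube root (with s > 2): s − 2 = 7, so s = 9.
Check: U(300, 9) = 101871.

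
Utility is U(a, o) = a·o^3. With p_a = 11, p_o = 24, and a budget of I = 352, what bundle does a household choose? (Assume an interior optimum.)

a* = 8, o* = 11

MU_a = o^3 and MU_o = 3·a·o^2.
MRS = MU_a/MU_o = (1/3)·o/a.
Tangency: set MRS = p_a/p_o = 11/24.
So (1/3)·o/a = 11/24, i.e. o = 1.375·a.
Substitute into the budget 11·a + 24·o = 352: 44·a = 352, so a* = 8.
Then o* = 1.375·8 = 11.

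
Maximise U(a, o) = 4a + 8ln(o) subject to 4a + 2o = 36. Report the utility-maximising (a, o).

a* = 7, o* = 4

MU_a = 4, MU_o = 8/o.
MRS = 4 ÷ (8/o).
Tangency: set MRS = p_a/p_o = 4/2 = 2.
MRS depends only on o: 0.5·o = 2 ⇒ o* = 2/0.5 = 4.
From the budget, 4·a = 36 − 2·4 = 28, so a* = 7.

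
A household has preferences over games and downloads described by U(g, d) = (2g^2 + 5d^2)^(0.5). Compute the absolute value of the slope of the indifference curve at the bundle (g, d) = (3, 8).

MRS = 0.15

For CES with ρ = 2, MRS = (2/5)·(d/g)^(-1).
At (3, 8): MRS = 0.15.
So at (3, 8) the consumer would give up 0.15 units of d for one more unit of g.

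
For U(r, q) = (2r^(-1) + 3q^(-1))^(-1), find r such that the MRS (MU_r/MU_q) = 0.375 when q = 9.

For CES with ρ = -1, MRS = (2/3)·(q/r)^2.
Setting (2/3)·(9/r)^2 = 0.375 gives (9/r)^2 = 9/16, so 9/r = 0.75 and r = 12.

r = 12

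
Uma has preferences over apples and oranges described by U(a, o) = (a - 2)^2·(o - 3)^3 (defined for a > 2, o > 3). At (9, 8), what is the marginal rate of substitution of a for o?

MU_a = 2·(a−2)·(o−3)^3, MU_o = 3·(a−2)^2·(o−3)^2.
MRS = (2/3)·(o−3)/(a−2).
At (9, 8): MRS = 10/21.
That is, one extra unit of a is worth 10/21 units of o at the margin.

MRS = 10/21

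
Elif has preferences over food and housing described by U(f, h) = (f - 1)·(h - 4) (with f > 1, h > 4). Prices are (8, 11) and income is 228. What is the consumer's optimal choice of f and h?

f* = 12, h* = 12

MU_f = (h−4), MU_h = (f−1).
MRS = (h−4)/(f−1).
Tangency: set MRS = p_f/p_h = 8/11.
So (h − 4)/(f − 1) = 8/11, i.e. (h − 4) = (8/11)·(f − 1).
Rewrite the budget in excess-of-subsistence terms: 8·(f − 1) + 11·(h − 4) = 228 − 8·1 − 11·4 = 176.
Substituting, 16·(f − 1) = 176, so f − 1 = 11 and f* = 12.
Then h − 4 = (8/11)·11 = 8, so h* = 12.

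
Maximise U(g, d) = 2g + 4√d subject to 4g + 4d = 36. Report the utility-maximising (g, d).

MU_g = 2, MU_d = 4/(2√d).
MRS = 2 ÷ (4/(2√d)).
Tangency: set MRS = p_g/p_d = 4/4 = 1.
MRS depends only on d: √d = 1 ⇒ √d = 1 ⇒ d* = 1.
From the budget, 4·g = 36 − 4·1 = 32, so g* = 8.

g* = 8, d* = 1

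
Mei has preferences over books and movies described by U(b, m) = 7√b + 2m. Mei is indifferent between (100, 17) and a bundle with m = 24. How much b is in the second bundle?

b = 64

U(100, 17) = 104.
Set U(b, 24) = 104 and solve.
With m = 24: 7√b = 104 − 2·24 = 56, so √b = 8 and b = 64.
Check: U(64, 24) = 104.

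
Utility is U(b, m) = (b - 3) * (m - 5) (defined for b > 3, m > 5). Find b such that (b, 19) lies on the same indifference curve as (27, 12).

b = 15

U(27, 12) = 168.
Set U(b, 19) = 168 and solve.
With m = 19: (19 − 5) = 14, so (b − 3) = 168/14 = 12.
So b = 3 + 12 = 15.
Check: U(15, 19) = 168.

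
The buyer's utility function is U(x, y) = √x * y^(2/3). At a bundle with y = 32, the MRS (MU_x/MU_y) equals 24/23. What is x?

MU_x = 0.5·x^(-0.5)·y^(2/3) and MU_y = 2/3·√x·y^(-1/3).
MRS = MU_x/MU_y = (0.75)·y/x.
Substitute y = 32: MRS = 24/x. Setting 24/x = 24/23 gives x = 24/(24/23) = 23.

x = 23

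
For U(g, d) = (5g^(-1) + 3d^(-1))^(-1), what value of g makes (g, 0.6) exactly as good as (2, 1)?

g = 10

U depends on (g, d) only through S = 5g^(-1) + 3d^(-1), so equal utility means equal S. At (2, 1): S = 5.5.
With d = 0.6: 3·0.6^(-1) = 5, so 5g^(-1) = 5.5 − 5 = 0.5, i.e. g^(-1) = 0.1.
Hence g = 1/0.1 = 10.
Check: U(10, 0.6) = 0.1818.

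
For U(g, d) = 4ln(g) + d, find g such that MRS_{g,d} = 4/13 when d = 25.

MU_g = 4/g, MU_d = 1.
MRS = 4/g ÷ 1.
MRS depends only on g: 4/g = 4/13 ⇒ g = 4/(4/13) = 13.

g = 13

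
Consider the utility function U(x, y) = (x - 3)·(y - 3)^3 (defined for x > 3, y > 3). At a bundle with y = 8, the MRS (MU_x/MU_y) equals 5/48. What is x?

MU_x = (y−3)^3, MU_y = 3·(x−3)·(y−3)^2.
MRS = (1/3)·(y−3)/(x−3).
Substitute y = 8: MRS = (5/3)/(x − 3). Setting this equal to 5/48 gives x − 3 = (5/3)/(5/48) = 16, so x = 19.

x = 19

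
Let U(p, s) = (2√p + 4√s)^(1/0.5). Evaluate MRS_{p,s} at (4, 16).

For CES with ρ = 0.5, MRS = (2/4)·√(s/p).
At (4, 16): MRS = 1.
That is, one extra unit of p is worth 1 units of s at the margin.

MRS = 1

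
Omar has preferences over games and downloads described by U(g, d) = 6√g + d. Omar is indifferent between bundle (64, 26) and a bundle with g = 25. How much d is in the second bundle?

U(64, 26) = 74.
Set U(25, d) = 74 and solve.
With g = 25: √25 = 5, so d = 74 − 6·5 = 44.
Check: U(25, 44) = 74.

d = 44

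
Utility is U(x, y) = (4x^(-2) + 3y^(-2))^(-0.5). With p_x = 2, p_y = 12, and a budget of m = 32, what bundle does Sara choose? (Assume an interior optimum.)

x* = 4, y* = 2

For CES with ρ = -2, MRS = (4/3)·(y/x)^3.
Tangency: set MRS = p_x/p_y = 2/12 = 1/6.
So (y/x)^3 = 0.125; taking the cube root, y/x = 0.5, i.e. y = 0.5·x.
Substitute into the budget 2·x + 12·y = 32: 8·x = 32, so x* = 4 and y* = 0.5·4 = 2.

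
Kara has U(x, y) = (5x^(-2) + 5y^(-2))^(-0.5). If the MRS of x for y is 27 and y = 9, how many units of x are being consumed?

x = 3

For CES with ρ = -2, MRS = (y/x)^3.
Setting (9/x)^3 = 27 gives 9/x = 3 and x = 3.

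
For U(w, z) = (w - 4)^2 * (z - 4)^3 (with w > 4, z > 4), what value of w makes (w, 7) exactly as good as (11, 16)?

U(11, 16) = 84672.
Set U(w, 7) = 84672 and solve.
With z = 7: (7 − 4)^3 = 27, so (w − 4)^2 = 84672/27 = 3136.
Taking the square root (with w > 4): w − 4 = 56, so w = 60.
Check: U(60, 7) = 84672.

w = 60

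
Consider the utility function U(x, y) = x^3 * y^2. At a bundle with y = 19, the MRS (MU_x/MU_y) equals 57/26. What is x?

x = 13

MU_x = 3·x^2·y^2 and MU_y = 2·x^3·y.
MRS = MU_x/MU_y = (3/2)·y/x.
Substitute y = 19: MRS = 28.5/x. Setting 28.5/x = 57/26 gives x = 28.5/(57/26) = 13.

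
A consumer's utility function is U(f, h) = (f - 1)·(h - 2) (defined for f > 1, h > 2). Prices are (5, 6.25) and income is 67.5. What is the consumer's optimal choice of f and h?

MU_f = (h−2), MU_h = (f−1).
MRS = (h−2)/(f−1).
Tangency: set MRS = p_f/p_h = 5/6.25 = 0.8.
So (h − 2)/(f − 1) = 0.8, i.e. (h − 2) = 0.8·(f − 1).
Rewrite the budget in excess-of-subsistence terms: 5·(f − 1) + 6.25·(h − 2) = 67.5 − 5·1 − 6.25·2 = 50.
Substituting, 10·(f − 1) = 50, so f − 1 = 5 and f* = 6.
Then h − 2 = 0.8·5 = 4, so h* = 6.

f* = 6, h* = 6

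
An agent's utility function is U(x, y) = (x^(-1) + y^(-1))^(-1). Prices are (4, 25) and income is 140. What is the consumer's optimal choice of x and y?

x* = 10, y* = 4

For CES with ρ = -1, MRS = (y/x)^2.
Tangency: set MRS = p_x/p_y = 4/25.
So (y/x)^2 = 4/25; taking the square root, y/x = 0.4, i.e. y = 0.4·x.
Substitute into the budget 4·x + 25·y = 140: 14·x = 140, so x* = 10 and y* = 0.4·10 = 4.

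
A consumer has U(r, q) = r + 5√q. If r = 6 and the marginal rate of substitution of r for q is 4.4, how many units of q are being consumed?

MU_r = 1, MU_q = 5/(2√q).
MRS = 1 ÷ (5/(2√q)).
MRS depends only on q: 0.4·√q = 4.4 ⇒ √q = 4.4/0.4 = 11 ⇒ q = 121.

q = 121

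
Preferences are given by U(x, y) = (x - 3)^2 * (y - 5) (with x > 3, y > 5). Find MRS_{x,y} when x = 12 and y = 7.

MU_x = 2·(x−3)·(y−5), MU_y = (x−3)^2.
MRS = (2/1)·(y−5)/(x−3).
At (12, 7): MRS = 4/9.
The indifference curve has slope −4/9 at this bundle.

MRS = 4/9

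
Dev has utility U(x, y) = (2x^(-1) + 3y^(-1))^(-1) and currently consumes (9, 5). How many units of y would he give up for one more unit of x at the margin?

For CES with ρ = -1, MRS = (2/3)·(y/x)^2.
At (9, 5): MRS = 50/243.
That is, one extra unit of x is worth 50/243 units of y at the margin.

MRS = 50/243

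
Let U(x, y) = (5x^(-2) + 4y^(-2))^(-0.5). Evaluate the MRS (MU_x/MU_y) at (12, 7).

MRS = 1715/6912

For CES with ρ = -2, MRS = (5/4)·(y/x)^3.
At (12, 7): MRS = 1715/6912.
The indifference curve has slope −1715/6912 at this bundle.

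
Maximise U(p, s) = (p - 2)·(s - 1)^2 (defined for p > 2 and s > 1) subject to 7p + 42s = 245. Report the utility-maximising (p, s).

MU_p = (s−1)^2, MU_s = 2·(p−2)·(s−1).
MRS = (1/2)·(s−1)/(p−2).
Tangency: set MRS = p_p/p_s = 7/42 = 1/6.
So (1/2)·(s − 1)/(p − 2) = 1/6, i.e. (s − 1) = (1/3)·(p − 2).
Rewrite the budget in excess-of-subsistence terms: 7·(p − 2) + 42·(s − 1) = 245 − 7·2 − 42·1 = 189.
Substituting, 21·(p − 2) = 189, so p − 2 = 9 and p* = 11.
Then s − 1 = (1/3)·9 = 3, so s* = 4.

p* = 11, s* = 4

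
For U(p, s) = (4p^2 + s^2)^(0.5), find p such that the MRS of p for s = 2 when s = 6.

p = 3

For CES with ρ = 2, MRS = (4/1)·(s/p)^(-1).
Setting (4/1)·(6/p)^(-1) = 2 gives (6/p)^(-1) = 0.5, so 6/p = 2 and p = 3.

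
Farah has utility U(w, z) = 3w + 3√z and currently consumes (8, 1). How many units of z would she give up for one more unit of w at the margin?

MU_w = 3, MU_z = 3/(2√z).
MRS = 3 ÷ (3/(2√z)).
At (8, 1): MRS = 2.
The indifference curve has slope −2 at this bundle.

MRS = 2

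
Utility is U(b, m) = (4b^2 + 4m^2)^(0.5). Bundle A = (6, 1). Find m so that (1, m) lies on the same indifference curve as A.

m = 6

U depends on (b, m) only through S = 4b^2 + 4m^2, so equal utility means equal S. At (6, 1): S = 148.
With b = 1: 4·1^2 = 4, so 4m^2 = 148 − 4 = 144, i.e. m^2 = 36.
Hence m = √36 = 6.
Check: U(1, 6) = 12.1655.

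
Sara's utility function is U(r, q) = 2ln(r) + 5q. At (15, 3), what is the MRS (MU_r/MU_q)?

MU_r = 2/r, MU_q = 5.
MRS = 2/r ÷ 5.
At (15, 3): MRS = 2/75.
The indifference curve has slope −2/75 at this bundle.

MRS = 2/75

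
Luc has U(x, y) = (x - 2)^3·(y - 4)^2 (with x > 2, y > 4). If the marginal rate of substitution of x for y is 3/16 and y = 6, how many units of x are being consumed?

x = 18

MU_x = 3·(x−2)^2·(y−4)^2, MU_y = 2·(x−2)^3·(y−4).
MRS = (3/2)·(y−4)/(x−2).
Substitute y = 6: MRS = 3/(x − 2). Setting this equal to 3/16 gives x − 2 = 3/(3/16) = 16, so x = 18.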